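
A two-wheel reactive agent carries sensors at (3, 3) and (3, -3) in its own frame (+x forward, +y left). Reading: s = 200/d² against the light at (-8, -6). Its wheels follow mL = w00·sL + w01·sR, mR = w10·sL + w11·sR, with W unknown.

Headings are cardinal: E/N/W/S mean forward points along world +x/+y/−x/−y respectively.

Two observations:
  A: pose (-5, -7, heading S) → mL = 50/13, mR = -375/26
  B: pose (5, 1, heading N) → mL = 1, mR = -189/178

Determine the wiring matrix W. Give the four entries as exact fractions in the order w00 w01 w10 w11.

1 0 -1/2 -1

obs A: pose=(-5,-7,S) → sL=50/13, sR=25/2, mL=50/13, mR=-375/26
obs B: pose=(5,1,N) → sL=1, sR=50/89, mL=1, mR=-189/178
sensor matrix S = [[50/13, 25/2], [1, 50/89]]; det S = -23925/2314
solve [mL_A; mL_B] = S·[w00; w01] and [mR_A; mR_B] = S·[w10; w11]:
  w00 = 1, w01 = 0, w10 = -1/2, w11 = -1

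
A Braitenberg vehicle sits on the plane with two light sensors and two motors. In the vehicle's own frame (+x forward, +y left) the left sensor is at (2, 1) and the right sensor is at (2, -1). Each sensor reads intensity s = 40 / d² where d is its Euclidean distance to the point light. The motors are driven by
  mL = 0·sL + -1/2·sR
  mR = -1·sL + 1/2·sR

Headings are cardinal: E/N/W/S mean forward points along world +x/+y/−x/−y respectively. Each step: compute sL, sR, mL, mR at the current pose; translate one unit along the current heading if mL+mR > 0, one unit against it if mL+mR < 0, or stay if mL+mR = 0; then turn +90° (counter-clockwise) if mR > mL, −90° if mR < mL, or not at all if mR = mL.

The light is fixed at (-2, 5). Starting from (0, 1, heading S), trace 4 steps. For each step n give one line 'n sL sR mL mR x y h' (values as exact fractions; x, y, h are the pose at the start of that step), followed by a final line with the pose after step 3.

n=0: pose=(0,1,S); sL=8/9, sR=40/37; mL=-20/37, mR=-116/333; mL+mR=-8/9 → advance -1; mR−mL=64/333 → turn +1·90°
n=1: pose=(0,2,E); sL=2, sR=5/4; mL=-5/8, mR=-11/8; mL+mR=-2 → advance -1; mR−mL=-3/4 → turn -1·90°
n=2: pose=(-1,2,S); sL=40/29, sR=8/5; mL=-4/5, mR=-84/145; mL+mR=-40/29 → advance -1; mR−mL=32/145 → turn +1·90°
n=3: pose=(-1,3,E); sL=4, sR=20/9; mL=-10/9, mR=-26/9; mL+mR=-4 → advance -1; mR−mL=-16/9 → turn -1·90°

0 8/9 40/37 -20/37 -116/333 0 1 S
1 2 5/4 -5/8 -11/8 0 2 E
2 40/29 8/5 -4/5 -84/145 -1 2 S
3 4 20/9 -10/9 -26/9 -1 3 E
final -2 3 S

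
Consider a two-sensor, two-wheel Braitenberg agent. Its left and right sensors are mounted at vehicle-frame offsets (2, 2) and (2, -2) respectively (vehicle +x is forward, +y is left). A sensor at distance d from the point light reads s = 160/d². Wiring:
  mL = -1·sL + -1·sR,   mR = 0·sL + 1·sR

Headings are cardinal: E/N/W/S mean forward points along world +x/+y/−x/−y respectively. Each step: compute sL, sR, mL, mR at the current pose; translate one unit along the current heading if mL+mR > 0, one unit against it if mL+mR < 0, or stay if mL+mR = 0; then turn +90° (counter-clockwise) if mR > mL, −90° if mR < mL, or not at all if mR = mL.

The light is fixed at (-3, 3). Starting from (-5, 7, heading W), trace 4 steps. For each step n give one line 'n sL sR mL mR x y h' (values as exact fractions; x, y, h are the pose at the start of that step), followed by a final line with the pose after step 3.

n=0: pose=(-5,7,W); sL=8, sR=40/13; mL=-144/13, mR=40/13; mL+mR=-8 → advance -1; mR−mL=184/13 → turn +1·90°
n=1: pose=(-4,7,S); sL=32, sR=160/13; mL=-576/13, mR=160/13; mL+mR=-32 → advance -1; mR−mL=736/13 → turn +1·90°
n=2: pose=(-4,8,E); sL=16/5, sR=16; mL=-96/5, mR=16; mL+mR=-16/5 → advance -1; mR−mL=176/5 → turn +1·90°
n=3: pose=(-5,8,N); sL=32/13, sR=160/49; mL=-3648/637, mR=160/49; mL+mR=-32/13 → advance -1; mR−mL=5728/637 → turn +1·90°

0 8 40/13 -144/13 40/13 -5 7 W
1 32 160/13 -576/13 160/13 -4 7 S
2 16/5 16 -96/5 16 -4 8 E
3 32/13 160/49 -3648/637 160/49 -5 8 N
final -5 7 W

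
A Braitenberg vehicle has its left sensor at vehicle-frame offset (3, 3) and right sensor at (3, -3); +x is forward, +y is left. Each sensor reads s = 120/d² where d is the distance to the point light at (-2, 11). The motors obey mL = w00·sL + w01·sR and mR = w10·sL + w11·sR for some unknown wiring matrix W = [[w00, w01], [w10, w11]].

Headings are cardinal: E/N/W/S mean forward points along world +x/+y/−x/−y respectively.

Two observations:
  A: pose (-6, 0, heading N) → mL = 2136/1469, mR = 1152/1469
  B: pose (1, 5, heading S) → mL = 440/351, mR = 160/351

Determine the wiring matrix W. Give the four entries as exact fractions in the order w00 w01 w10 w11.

obs A: pose=(-6,0,N) → sL=120/113, sR=24/13, mL=2136/1469, mR=1152/1469
obs B: pose=(1,5,S) → sL=40/39, sR=40/27, mL=440/351, mR=160/351
sensor matrix S = [[120/113, 24/13], [40/39, 40/27]]; det S = -55040/171873
solve [mL_A; mL_B] = S·[w00; w01] and [mR_A; mR_B] = S·[w10; w11]:
  w00 = 1/2, w01 = 1/2, w10 = -1, w11 = 1

1/2 1/2 -1 1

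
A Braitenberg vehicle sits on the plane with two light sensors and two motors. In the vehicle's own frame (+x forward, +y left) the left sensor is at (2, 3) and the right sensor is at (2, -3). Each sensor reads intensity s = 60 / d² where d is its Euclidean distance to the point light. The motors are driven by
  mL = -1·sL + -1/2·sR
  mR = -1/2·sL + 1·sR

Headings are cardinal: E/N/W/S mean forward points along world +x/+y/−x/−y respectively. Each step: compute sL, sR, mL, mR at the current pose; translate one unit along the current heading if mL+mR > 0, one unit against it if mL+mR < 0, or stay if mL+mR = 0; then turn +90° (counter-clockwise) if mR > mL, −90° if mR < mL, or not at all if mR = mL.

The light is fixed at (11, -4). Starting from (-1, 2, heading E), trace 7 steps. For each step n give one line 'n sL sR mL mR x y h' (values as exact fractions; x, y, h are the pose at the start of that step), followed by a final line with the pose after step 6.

n=0: pose=(-1,2,E); sL=60/181, sR=60/109; mL=-11970/19729, mR=7590/19729; mL+mR=-4380/19729 → advance -1; mR−mL=19560/19729 → turn +1·90°
n=1: pose=(-2,2,N); sL=3/16, sR=15/41; mL=-243/656, mR=357/1312; mL+mR=-129/1312 → advance -1; mR−mL=843/1312 → turn +1·90°
n=2: pose=(-2,1,W); sL=60/229, sR=60/289; mL=-24210/66181, mR=5070/66181; mL+mR=-19140/66181 → advance -1; mR−mL=29280/66181 → turn +1·90°
n=3: pose=(-1,1,S); sL=2/3, sR=10/39; mL=-31/39, mR=-1/13; mL+mR=-34/39 → advance -1; mR−mL=28/39 → turn +1·90°
n=4: pose=(-1,2,E); sL=60/181, sR=60/109; mL=-11970/19729, mR=7590/19729; mL+mR=-4380/19729 → advance -1; mR−mL=19560/19729 → turn +1·90°
n=5: pose=(-2,2,N); sL=3/16, sR=15/41; mL=-243/656, mR=357/1312; mL+mR=-129/1312 → advance -1; mR−mL=843/1312 → turn +1·90°
n=6: pose=(-2,1,W); sL=60/229, sR=60/289; mL=-24210/66181, mR=5070/66181; mL+mR=-19140/66181 → advance -1; mR−mL=29280/66181 → turn +1·90°

0 60/181 60/109 -11970/19729 7590/19729 -1 2 E
1 3/16 15/41 -243/656 357/1312 -2 2 N
2 60/229 60/289 -24210/66181 5070/66181 -2 1 W
3 2/3 10/39 -31/39 -1/13 -1 1 S
4 60/181 60/109 -11970/19729 7590/19729 -1 2 E
5 3/16 15/41 -243/656 357/1312 -2 2 N
6 60/229 60/289 -24210/66181 5070/66181 -2 1 W
final -1 1 S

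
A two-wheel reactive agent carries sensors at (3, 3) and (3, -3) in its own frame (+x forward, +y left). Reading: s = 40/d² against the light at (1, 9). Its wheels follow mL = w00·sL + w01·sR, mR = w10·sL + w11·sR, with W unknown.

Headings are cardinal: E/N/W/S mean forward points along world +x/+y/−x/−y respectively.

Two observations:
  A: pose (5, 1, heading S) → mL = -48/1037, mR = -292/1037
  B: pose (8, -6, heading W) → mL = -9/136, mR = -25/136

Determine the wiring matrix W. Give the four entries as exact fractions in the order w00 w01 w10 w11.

obs A: pose=(5,1,S) → sL=4/17, sR=20/61, mL=-48/1037, mR=-292/1037
obs B: pose=(8,-6,W) → sL=2/17, sR=1/4, mL=-9/136, mR=-25/136
sensor matrix S = [[4/17, 20/61], [2/17, 1/4]]; det S = 21/1037
solve [mL_A; mL_B] = S·[w00; w01] and [mR_A; mR_B] = S·[w10; w11]:
  w00 = 1/2, w01 = -1/2, w10 = -1/2, w11 = -1/2

1/2 -1/2 -1/2 -1/2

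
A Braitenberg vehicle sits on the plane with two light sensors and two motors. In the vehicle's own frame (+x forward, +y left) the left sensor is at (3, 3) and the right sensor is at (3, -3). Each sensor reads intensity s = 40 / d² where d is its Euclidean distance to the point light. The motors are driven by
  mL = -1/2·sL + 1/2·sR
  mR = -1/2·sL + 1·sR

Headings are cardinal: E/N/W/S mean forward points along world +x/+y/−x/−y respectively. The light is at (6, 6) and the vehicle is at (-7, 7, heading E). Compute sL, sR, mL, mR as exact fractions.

left sensor world pos  = (-4, 10); dL² = 116
right sensor world pos = (-4, 4); dR² = 104
sL = 40/116 = 10/29
sR = 40/104 = 5/13
mL = -1/2·sL + 1/2·sR = 15/754
mR = -1/2·sL + 1·sR = 80/377

10/29 5/13 15/754 80/377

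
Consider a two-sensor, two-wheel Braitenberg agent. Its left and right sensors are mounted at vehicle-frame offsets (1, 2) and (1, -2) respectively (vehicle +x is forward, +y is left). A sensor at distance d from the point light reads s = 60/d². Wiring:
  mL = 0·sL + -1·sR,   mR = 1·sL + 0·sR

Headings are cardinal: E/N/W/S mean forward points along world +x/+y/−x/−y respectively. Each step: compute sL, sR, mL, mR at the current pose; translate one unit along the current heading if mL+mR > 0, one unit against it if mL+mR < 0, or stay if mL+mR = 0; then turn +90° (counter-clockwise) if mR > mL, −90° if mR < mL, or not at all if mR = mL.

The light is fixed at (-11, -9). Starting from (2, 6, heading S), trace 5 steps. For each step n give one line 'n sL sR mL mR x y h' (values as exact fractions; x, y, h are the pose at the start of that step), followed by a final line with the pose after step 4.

n=0: pose=(2,6,S); sL=60/421, sR=60/317; mL=-60/317, mR=60/421; mL+mR=-6240/133457 → advance -1; mR−mL=44280/133457 → turn +1·90°
n=1: pose=(2,7,E); sL=3/26, sR=15/98; mL=-15/98, mR=3/26; mL+mR=-24/637 → advance -1; mR−mL=171/637 → turn +1·90°
n=2: pose=(1,7,N); sL=60/389, sR=12/97; mL=-12/97, mR=60/389; mL+mR=1152/37733 → advance +1; mR−mL=10488/37733 → turn +1·90°
n=3: pose=(1,8,W); sL=30/173, sR=30/241; mL=-30/241, mR=30/173; mL+mR=2040/41693 → advance +1; mR−mL=12420/41693 → turn +1·90°
n=4: pose=(0,8,S); sL=12/85, sR=60/337; mL=-60/337, mR=12/85; mL+mR=-1056/28645 → advance -1; mR−mL=9144/28645 → turn +1·90°

0 60/421 60/317 -60/317 60/421 2 6 S
1 3/26 15/98 -15/98 3/26 2 7 E
2 60/389 12/97 -12/97 60/389 1 7 N
3 30/173 30/241 -30/241 30/173 1 8 W
4 12/85 60/337 -60/337 12/85 0 8 S
final 0 9 E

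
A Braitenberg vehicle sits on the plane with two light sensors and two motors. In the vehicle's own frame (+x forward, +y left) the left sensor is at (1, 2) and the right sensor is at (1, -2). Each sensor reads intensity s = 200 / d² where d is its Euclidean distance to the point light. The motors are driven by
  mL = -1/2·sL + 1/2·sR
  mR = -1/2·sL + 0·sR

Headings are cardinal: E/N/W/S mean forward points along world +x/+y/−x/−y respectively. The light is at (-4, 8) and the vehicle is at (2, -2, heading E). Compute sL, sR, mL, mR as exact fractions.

200/113 200/193 -8000/21809 -100/113

left sensor world pos  = (3, 0); dL² = 113
right sensor world pos = (3, -4); dR² = 193
sL = 200/113 = 200/113
sR = 200/193 = 200/193
mL = -1/2·sL + 1/2·sR = -8000/21809
mR = -1/2·sL + 0·sR = -100/113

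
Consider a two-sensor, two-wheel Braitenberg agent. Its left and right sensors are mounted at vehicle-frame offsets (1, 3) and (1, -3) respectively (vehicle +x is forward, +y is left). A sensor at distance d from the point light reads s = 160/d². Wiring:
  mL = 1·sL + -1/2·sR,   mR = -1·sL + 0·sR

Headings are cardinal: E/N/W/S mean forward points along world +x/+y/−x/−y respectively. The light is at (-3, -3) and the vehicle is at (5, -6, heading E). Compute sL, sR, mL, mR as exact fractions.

left sensor world pos  = (6, -3); dL² = 81
right sensor world pos = (6, -9); dR² = 117
sL = 160/81 = 160/81
sR = 160/117 = 160/117
mL = 1·sL + -1/2·sR = 1360/1053
mR = -1·sL + 0·sR = -160/81

160/81 160/117 1360/1053 -160/81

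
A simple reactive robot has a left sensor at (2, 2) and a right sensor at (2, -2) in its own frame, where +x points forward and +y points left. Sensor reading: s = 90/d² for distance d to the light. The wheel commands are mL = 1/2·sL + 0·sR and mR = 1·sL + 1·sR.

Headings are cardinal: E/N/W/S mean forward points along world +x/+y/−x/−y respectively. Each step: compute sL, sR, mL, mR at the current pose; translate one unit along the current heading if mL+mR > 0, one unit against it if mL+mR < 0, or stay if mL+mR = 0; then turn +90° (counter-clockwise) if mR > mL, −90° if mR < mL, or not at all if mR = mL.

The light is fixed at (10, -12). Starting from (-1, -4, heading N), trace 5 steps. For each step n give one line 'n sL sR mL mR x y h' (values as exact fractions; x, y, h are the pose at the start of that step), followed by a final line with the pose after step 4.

0 90/269 90/181 45/269 40500/48689 -1 -4 N
1 45/109 9/29 45/218 2286/3161 -1 -3 W
2 90/149 18/49 45/149 7092/7301 -2 -3 S
3 9/20 45/68 9/40 189/170 -2 -4 E
4 90/269 90/181 45/269 40500/48689 -1 -4 N
final -1 -3 W

n=0: pose=(-1,-4,N); sL=90/269, sR=90/181; mL=45/269, mR=40500/48689; mL+mR=48645/48689 → advance +1; mR−mL=32355/48689 → turn +1·90°
n=1: pose=(-1,-3,W); sL=45/109, sR=9/29; mL=45/218, mR=2286/3161; mL+mR=5877/6322 → advance +1; mR−mL=3267/6322 → turn +1·90°
n=2: pose=(-2,-3,S); sL=90/149, sR=18/49; mL=45/149, mR=7092/7301; mL+mR=9297/7301 → advance +1; mR−mL=4887/7301 → turn +1·90°
n=3: pose=(-2,-4,E); sL=9/20, sR=45/68; mL=9/40, mR=189/170; mL+mR=909/680 → advance +1; mR−mL=603/680 → turn +1·90°
n=4: pose=(-1,-4,N); sL=90/269, sR=90/181; mL=45/269, mR=40500/48689; mL+mR=48645/48689 → advance +1; mR−mL=32355/48689 → turn +1·90°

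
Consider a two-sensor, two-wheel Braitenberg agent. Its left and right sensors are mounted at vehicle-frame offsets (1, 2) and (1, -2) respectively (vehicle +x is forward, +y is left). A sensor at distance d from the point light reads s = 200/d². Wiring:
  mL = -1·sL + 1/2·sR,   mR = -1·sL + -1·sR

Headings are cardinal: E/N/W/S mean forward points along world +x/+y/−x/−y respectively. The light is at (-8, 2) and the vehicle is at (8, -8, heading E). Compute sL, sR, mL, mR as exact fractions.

left sensor world pos  = (9, -6); dL² = 353
right sensor world pos = (9, -10); dR² = 433
sL = 200/353 = 200/353
sR = 200/433 = 200/433
mL = -1·sL + 1/2·sR = -51300/152849
mR = -1·sL + -1·sR = -157200/152849

200/353 200/433 -51300/152849 -157200/152849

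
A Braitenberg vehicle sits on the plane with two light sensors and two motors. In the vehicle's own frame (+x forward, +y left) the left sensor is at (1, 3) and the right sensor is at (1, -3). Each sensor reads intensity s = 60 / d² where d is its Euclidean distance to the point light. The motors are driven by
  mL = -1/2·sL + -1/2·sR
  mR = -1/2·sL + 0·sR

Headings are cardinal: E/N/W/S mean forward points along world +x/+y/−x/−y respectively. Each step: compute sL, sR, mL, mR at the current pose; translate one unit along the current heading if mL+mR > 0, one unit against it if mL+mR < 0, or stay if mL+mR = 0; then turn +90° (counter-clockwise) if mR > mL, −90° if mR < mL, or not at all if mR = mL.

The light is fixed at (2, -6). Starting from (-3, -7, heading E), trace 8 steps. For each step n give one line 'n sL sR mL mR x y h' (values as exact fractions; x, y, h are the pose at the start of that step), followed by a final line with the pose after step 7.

n=0: pose=(-3,-7,E); sL=3, sR=15/8; mL=-39/16, mR=-3/2; mL+mR=-63/16 → advance -1; mR−mL=15/16 → turn +1·90°
n=1: pose=(-4,-7,N); sL=20/27, sR=20/3; mL=-100/27, mR=-10/27; mL+mR=-110/27 → advance -1; mR−mL=10/3 → turn +1·90°
n=2: pose=(-4,-8,W); sL=30/37, sR=6/5; mL=-186/185, mR=-15/37; mL+mR=-261/185 → advance -1; mR−mL=3/5 → turn +1·90°
n=3: pose=(-3,-8,S); sL=60/13, sR=60/73; mL=-2580/949, mR=-30/13; mL+mR=-4770/949 → advance -1; mR−mL=30/73 → turn +1·90°
n=4: pose=(-3,-7,E); sL=3, sR=15/8; mL=-39/16, mR=-3/2; mL+mR=-63/16 → advance -1; mR−mL=15/16 → turn +1·90°
n=5: pose=(-4,-7,N); sL=20/27, sR=20/3; mL=-100/27, mR=-10/27; mL+mR=-110/27 → advance -1; mR−mL=10/3 → turn +1·90°
n=6: pose=(-4,-8,W); sL=30/37, sR=6/5; mL=-186/185, mR=-15/37; mL+mR=-261/185 → advance -1; mR−mL=3/5 → turn +1·90°
n=7: pose=(-3,-8,S); sL=60/13, sR=60/73; mL=-2580/949, mR=-30/13; mL+mR=-4770/949 → advance -1; mR−mL=30/73 → turn +1·90°

0 3 15/8 -39/16 -3/2 -3 -7 E
1 20/27 20/3 -100/27 -10/27 -4 -7 N
2 30/37 6/5 -186/185 -15/37 -4 -8 W
3 60/13 60/73 -2580/949 -30/13 -3 -8 S
4 3 15/8 -39/16 -3/2 -3 -7 E
5 20/27 20/3 -100/27 -10/27 -4 -7 N
6 30/37 6/5 -186/185 -15/37 -4 -8 W
7 60/13 60/73 -2580/949 -30/13 -3 -8 S
final -3 -7 E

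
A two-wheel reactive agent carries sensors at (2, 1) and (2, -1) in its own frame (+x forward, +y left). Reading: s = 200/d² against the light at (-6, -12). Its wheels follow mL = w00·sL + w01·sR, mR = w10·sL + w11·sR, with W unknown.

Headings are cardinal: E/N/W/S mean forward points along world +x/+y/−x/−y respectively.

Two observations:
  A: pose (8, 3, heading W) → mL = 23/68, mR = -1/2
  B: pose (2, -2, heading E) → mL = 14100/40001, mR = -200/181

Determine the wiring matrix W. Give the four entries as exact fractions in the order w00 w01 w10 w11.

1 -1/2 0 -1

obs A: pose=(8,3,W) → sL=10/17, sR=1/2, mL=23/68, mR=-1/2
obs B: pose=(2,-2,E) → sL=200/221, sR=200/181, mL=14100/40001, mR=-200/181
sensor matrix S = [[10/17, 1/2], [200/221, 200/181]]; det S = 7900/40001
solve [mL_A; mL_B] = S·[w00; w01] and [mR_A; mR_B] = S·[w10; w11]:
  w00 = 1, w01 = -1/2, w10 = 0, w11 = -1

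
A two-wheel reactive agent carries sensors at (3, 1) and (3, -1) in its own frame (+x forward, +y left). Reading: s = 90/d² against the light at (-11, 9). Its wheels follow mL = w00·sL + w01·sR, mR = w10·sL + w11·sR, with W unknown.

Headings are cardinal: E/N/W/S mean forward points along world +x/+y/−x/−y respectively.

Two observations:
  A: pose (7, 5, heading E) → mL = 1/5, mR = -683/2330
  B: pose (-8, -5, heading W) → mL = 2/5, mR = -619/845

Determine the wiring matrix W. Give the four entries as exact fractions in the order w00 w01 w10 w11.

1 0 -1/2 -1

obs A: pose=(7,5,E) → sL=1/5, sR=45/233, mL=1/5, mR=-683/2330
obs B: pose=(-8,-5,W) → sL=2/5, sR=90/169, mL=2/5, mR=-619/845
sensor matrix S = [[1/5, 45/233], [2/5, 90/169]]; det S = 1152/39377
solve [mL_A; mL_B] = S·[w00; w01] and [mR_A; mR_B] = S·[w10; w11]:
  w00 = 1, w01 = 0, w10 = -1/2, w11 = -1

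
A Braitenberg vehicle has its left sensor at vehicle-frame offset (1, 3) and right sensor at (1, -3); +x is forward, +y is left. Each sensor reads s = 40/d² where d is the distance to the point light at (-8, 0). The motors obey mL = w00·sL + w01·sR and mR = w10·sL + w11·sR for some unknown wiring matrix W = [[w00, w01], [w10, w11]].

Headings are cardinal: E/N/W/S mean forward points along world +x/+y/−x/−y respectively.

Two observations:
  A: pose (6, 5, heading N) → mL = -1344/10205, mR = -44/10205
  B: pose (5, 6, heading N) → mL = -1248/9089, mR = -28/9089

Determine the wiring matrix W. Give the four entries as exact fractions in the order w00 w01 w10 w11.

-1 1 -1/2 1

obs A: pose=(6,5,N) → sL=40/157, sR=8/65, mL=-1344/10205, mR=-44/10205
obs B: pose=(5,6,N) → sL=40/149, sR=8/61, mL=-1248/9089, mR=-28/9089
sensor matrix S = [[40/157, 8/65], [40/149, 8/61]]; det S = 6912/18550649
solve [mL_A; mL_B] = S·[w00; w01] and [mR_A; mR_B] = S·[w10; w11]:
  w00 = -1, w01 = 1, w10 = -1/2, w11 = 1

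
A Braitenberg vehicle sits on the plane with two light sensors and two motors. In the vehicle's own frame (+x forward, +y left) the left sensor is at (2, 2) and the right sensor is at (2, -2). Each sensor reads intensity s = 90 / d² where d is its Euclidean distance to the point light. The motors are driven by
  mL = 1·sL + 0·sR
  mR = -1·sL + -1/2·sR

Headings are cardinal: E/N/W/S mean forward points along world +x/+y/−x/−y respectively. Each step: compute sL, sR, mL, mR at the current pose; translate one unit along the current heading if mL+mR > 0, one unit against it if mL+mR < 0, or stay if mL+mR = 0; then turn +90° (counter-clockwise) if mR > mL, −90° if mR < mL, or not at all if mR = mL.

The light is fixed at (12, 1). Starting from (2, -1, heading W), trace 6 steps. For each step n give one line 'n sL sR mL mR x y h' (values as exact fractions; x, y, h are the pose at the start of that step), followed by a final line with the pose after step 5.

0 9/16 5/8 9/16 -7/8 2 -1 W
1 90/121 90/49 90/121 -9855/5929 3 -1 N
2 9/5 45/37 9/5 -891/370 3 -2 E
3 90/89 90/169 90/89 -19215/15041 2 -2 S
4 9/16 5/8 9/16 -7/8 2 -1 W
5 90/121 90/49 90/121 -9855/5929 3 -1 N
final 3 -2 E

n=0: pose=(2,-1,W); sL=9/16, sR=5/8; mL=9/16, mR=-7/8; mL+mR=-5/16 → advance -1; mR−mL=-23/16 → turn -1·90°
n=1: pose=(3,-1,N); sL=90/121, sR=90/49; mL=90/121, mR=-9855/5929; mL+mR=-45/49 → advance -1; mR−mL=-14265/5929 → turn -1·90°
n=2: pose=(3,-2,E); sL=9/5, sR=45/37; mL=9/5, mR=-891/370; mL+mR=-45/74 → advance -1; mR−mL=-1557/370 → turn -1·90°
n=3: pose=(2,-2,S); sL=90/89, sR=90/169; mL=90/89, mR=-19215/15041; mL+mR=-45/169 → advance -1; mR−mL=-34425/15041 → turn -1·90°
n=4: pose=(2,-1,W); sL=9/16, sR=5/8; mL=9/16, mR=-7/8; mL+mR=-5/16 → advance -1; mR−mL=-23/16 → turn -1·90°
n=5: pose=(3,-1,N); sL=90/121, sR=90/49; mL=90/121, mR=-9855/5929; mL+mR=-45/49 → advance -1; mR−mL=-14265/5929 → turn -1·90°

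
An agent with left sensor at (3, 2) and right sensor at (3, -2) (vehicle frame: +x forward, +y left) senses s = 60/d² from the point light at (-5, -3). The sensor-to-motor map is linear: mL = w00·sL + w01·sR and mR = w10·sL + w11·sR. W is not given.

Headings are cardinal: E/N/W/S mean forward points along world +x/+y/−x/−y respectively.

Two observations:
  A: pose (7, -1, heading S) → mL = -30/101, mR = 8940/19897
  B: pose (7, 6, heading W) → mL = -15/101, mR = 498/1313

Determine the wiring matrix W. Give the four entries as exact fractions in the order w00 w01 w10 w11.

0 -1/2 1/2 1/2

obs A: pose=(7,-1,S) → sL=60/197, sR=60/101, mL=-30/101, mR=8940/19897
obs B: pose=(7,6,W) → sL=6/13, sR=30/101, mL=-15/101, mR=498/1313
sensor matrix S = [[60/197, 60/101], [6/13, 30/101]]; det S = -47520/258661
solve [mL_A; mL_B] = S·[w00; w01] and [mR_A; mR_B] = S·[w10; w11]:
  w00 = 0, w01 = -1/2, w10 = 1/2, w11 = 1/2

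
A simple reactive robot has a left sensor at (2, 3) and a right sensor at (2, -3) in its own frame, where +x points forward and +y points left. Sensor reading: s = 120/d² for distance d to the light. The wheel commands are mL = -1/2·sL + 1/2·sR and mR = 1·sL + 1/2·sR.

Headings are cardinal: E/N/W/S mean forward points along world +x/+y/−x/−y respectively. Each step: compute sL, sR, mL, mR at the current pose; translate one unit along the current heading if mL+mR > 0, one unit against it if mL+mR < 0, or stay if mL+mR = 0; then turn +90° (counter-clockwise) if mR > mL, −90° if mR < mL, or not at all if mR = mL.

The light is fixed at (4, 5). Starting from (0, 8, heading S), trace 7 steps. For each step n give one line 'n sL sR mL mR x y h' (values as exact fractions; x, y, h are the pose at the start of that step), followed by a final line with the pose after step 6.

n=0: pose=(0,8,S); sL=60, sR=12/5; mL=-144/5, mR=306/5; mL+mR=162/5 → advance +1; mR−mL=90 → turn +1·90°
n=1: pose=(0,7,E); sL=120/29, sR=24; mL=288/29, mR=468/29; mL+mR=756/29 → advance +1; mR−mL=180/29 → turn +1·90°
n=2: pose=(1,7,N); sL=30/13, sR=15/2; mL=135/52, mR=315/52; mL+mR=225/26 → advance +1; mR−mL=45/13 → turn +1·90°
n=3: pose=(1,8,W); sL=24/5, sR=120/61; mL=-432/305, mR=1764/305; mL+mR=1332/305 → advance +1; mR−mL=36/5 → turn +1·90°
n=4: pose=(0,8,S); sL=60, sR=12/5; mL=-144/5, mR=306/5; mL+mR=162/5 → advance +1; mR−mL=90 → turn +1·90°
n=5: pose=(0,7,E); sL=120/29, sR=24; mL=288/29, mR=468/29; mL+mR=756/29 → advance +1; mR−mL=180/29 → turn +1·90°
n=6: pose=(1,7,N); sL=30/13, sR=15/2; mL=135/52, mR=315/52; mL+mR=225/26 → advance +1; mR−mL=45/13 → turn +1·90°

0 60 12/5 -144/5 306/5 0 8 S
1 120/29 24 288/29 468/29 0 7 E
2 30/13 15/2 135/52 315/52 1 7 N
3 24/5 120/61 -432/305 1764/305 1 8 W
4 60 12/5 -144/5 306/5 0 8 S
5 120/29 24 288/29 468/29 0 7 E
6 30/13 15/2 135/52 315/52 1 7 N
final 1 8 W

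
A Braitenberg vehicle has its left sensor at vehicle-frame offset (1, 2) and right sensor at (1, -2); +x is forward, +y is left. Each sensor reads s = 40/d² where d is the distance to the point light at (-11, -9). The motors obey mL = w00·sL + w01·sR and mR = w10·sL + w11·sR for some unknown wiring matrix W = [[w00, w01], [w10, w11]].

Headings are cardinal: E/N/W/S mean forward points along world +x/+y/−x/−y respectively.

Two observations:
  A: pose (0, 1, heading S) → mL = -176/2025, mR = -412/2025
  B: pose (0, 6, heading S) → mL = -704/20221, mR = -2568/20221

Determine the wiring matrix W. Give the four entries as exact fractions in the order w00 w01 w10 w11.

1 -1 -1/2 -1/2

obs A: pose=(0,1,S) → sL=4/25, sR=20/81, mL=-176/2025, mR=-412/2025
obs B: pose=(0,6,S) → sL=8/73, sR=40/277, mL=-704/20221, mR=-2568/20221
sensor matrix S = [[4/25, 20/81], [8/73, 40/277]]; det S = -32384/8189505
solve [mL_A; mL_B] = S·[w00; w01] and [mR_A; mR_B] = S·[w10; w11]:
  w00 = 1, w01 = -1, w10 = -1/2, w11 = -1/2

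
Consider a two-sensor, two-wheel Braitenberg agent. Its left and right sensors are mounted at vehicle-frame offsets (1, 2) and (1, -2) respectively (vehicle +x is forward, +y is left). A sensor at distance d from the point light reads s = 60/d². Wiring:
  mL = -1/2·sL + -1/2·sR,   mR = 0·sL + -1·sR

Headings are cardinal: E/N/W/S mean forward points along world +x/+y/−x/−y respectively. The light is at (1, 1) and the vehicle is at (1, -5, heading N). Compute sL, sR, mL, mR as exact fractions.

60/29 60/29 -60/29 -60/29

left sensor world pos  = (-1, -4); dL² = 29
right sensor world pos = (3, -4); dR² = 29
sL = 60/29 = 60/29
sR = 60/29 = 60/29
mL = -1/2·sL + -1/2·sR = -60/29
mR = 0·sL + -1·sR = -60/29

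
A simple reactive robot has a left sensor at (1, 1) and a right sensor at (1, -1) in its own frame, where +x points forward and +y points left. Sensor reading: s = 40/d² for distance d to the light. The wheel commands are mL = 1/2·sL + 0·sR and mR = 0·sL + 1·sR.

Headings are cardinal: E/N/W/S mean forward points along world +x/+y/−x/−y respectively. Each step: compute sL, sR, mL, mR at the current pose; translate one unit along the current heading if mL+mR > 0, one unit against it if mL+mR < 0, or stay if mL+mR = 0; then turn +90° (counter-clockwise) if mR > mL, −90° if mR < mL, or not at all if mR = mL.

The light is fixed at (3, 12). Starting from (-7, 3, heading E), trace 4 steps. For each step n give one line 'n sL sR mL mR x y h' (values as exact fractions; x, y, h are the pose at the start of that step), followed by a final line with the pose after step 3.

n=0: pose=(-7,3,E); sL=8/29, sR=40/181; mL=4/29, mR=40/181; mL+mR=1884/5249 → advance +1; mR−mL=436/5249 → turn +1·90°
n=1: pose=(-6,3,N); sL=10/41, sR=5/16; mL=5/41, mR=5/16; mL+mR=285/656 → advance +1; mR−mL=125/656 → turn +1·90°
n=2: pose=(-6,4,W); sL=40/181, sR=40/149; mL=20/181, mR=40/149; mL+mR=10220/26969 → advance +1; mR−mL=4260/26969 → turn +1·90°
n=3: pose=(-7,4,S); sL=20/81, sR=20/101; mL=10/81, mR=20/101; mL+mR=2630/8181 → advance +1; mR−mL=610/8181 → turn +1·90°

0 8/29 40/181 4/29 40/181 -7 3 E
1 10/41 5/16 5/41 5/16 -6 3 N
2 40/181 40/149 20/181 40/149 -6 4 W
3 20/81 20/101 10/81 20/101 -7 4 S
final -7 3 E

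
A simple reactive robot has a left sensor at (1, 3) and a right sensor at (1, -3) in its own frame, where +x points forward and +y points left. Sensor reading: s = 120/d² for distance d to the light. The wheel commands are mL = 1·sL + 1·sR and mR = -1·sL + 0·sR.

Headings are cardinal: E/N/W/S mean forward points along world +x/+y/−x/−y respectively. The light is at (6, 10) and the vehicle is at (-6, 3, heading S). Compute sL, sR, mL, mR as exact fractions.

left sensor world pos  = (-3, 2); dL² = 145
right sensor world pos = (-9, 2); dR² = 289
sL = 120/145 = 24/29
sR = 120/289 = 120/289
mL = 1·sL + 1·sR = 10416/8381
mR = -1·sL + 0·sR = -24/29

24/29 120/289 10416/8381 -24/29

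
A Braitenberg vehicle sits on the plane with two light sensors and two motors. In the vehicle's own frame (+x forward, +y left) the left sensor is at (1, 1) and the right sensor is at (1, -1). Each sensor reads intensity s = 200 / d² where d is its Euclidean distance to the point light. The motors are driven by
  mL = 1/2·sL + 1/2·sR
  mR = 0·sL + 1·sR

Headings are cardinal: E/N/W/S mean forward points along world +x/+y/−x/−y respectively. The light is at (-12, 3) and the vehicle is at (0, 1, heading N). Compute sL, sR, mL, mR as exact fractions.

left sensor world pos  = (-1, 2); dL² = 122
right sensor world pos = (1, 2); dR² = 170
sL = 200/122 = 100/61
sR = 200/170 = 20/17
mL = 1/2·sL + 1/2·sR = 1460/1037
mR = 0·sL + 1·sR = 20/17

100/61 20/17 1460/1037 20/17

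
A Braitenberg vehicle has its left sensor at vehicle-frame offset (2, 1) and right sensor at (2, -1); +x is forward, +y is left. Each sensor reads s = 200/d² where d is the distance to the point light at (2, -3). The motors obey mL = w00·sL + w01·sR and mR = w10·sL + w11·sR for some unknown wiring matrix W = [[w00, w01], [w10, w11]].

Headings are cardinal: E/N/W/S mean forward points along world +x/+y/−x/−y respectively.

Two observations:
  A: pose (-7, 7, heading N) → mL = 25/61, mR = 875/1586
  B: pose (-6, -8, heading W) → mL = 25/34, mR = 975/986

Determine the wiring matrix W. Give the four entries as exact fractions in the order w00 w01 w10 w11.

1/2 0 -1/2 1

obs A: pose=(-7,7,N) → sL=50/61, sR=25/26, mL=25/61, mR=875/1586
obs B: pose=(-6,-8,W) → sL=25/17, sR=50/29, mL=25/34, mR=975/986
sensor matrix S = [[50/61, 25/26], [25/17, 50/29]]; det S = -625/781898
solve [mL_A; mL_B] = S·[w00; w01] and [mR_A; mR_B] = S·[w10; w11]:
  w00 = 1/2, w01 = 0, w10 = -1/2, w11 = 1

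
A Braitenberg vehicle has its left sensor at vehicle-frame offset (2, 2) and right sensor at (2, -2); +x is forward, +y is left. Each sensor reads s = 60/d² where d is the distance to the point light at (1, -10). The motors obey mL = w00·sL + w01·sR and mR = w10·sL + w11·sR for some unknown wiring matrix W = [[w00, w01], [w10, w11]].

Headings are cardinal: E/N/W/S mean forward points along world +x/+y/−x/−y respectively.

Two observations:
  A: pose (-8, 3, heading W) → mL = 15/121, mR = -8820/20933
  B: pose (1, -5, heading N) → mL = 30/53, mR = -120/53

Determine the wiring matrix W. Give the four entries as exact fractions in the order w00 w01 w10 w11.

obs A: pose=(-8,3,W) → sL=30/121, sR=30/173, mL=15/121, mR=-8820/20933
obs B: pose=(1,-5,N) → sL=60/53, sR=60/53, mL=30/53, mR=-120/53
sensor matrix S = [[30/121, 30/173], [60/53, 60/53]]; det S = 93600/1109449
solve [mL_A; mL_B] = S·[w00; w01] and [mR_A; mR_B] = S·[w10; w11]:
  w00 = 1/2, w01 = 0, w10 = -1, w11 = -1

1/2 0 -1 -1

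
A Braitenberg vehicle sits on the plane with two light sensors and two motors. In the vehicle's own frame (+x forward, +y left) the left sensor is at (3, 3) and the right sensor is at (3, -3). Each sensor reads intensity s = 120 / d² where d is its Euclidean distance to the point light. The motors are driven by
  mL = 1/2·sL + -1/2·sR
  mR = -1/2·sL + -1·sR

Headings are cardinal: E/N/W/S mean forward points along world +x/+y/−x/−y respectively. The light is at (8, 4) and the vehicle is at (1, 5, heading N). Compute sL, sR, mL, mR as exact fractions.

left sensor world pos  = (-2, 8); dL² = 116
right sensor world pos = (4, 8); dR² = 32
sL = 120/116 = 30/29
sR = 120/32 = 15/4
mL = 1/2·sL + -1/2·sR = -315/232
mR = -1/2·sL + -1·sR = -495/116

30/29 15/4 -315/232 -495/116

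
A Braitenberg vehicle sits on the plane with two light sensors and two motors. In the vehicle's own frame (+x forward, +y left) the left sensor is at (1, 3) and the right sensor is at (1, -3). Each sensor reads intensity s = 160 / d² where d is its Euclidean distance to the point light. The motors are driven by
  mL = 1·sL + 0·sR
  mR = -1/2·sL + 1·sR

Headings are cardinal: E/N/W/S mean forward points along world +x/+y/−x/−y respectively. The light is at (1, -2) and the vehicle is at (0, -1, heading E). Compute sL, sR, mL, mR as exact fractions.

left sensor world pos  = (1, 2); dL² = 16
right sensor world pos = (1, -4); dR² = 4
sL = 160/16 = 10
sR = 160/4 = 40
mL = 1·sL + 0·sR = 10
mR = -1/2·sL + 1·sR = 35

10 40 10 35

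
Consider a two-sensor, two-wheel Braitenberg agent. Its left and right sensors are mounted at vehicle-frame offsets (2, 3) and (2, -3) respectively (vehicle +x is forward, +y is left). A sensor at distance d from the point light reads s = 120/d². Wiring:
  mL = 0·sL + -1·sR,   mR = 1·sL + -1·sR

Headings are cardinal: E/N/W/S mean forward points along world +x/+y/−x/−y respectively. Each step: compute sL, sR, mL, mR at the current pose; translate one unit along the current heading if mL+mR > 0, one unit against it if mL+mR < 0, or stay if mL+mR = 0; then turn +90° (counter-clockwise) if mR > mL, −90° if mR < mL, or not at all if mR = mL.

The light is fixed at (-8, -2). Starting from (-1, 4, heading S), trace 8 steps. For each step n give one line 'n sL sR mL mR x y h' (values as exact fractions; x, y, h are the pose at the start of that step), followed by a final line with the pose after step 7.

n=0: pose=(-1,4,S); sL=30/29, sR=15/4; mL=-15/4, mR=-315/116; mL+mR=-375/58 → advance -1; mR−mL=30/29 → turn +1·90°
n=1: pose=(-1,5,E); sL=120/181, sR=120/97; mL=-120/97, mR=-10080/17557; mL+mR=-31800/17557 → advance -1; mR−mL=120/181 → turn +1·90°
n=2: pose=(-2,5,N); sL=4/3, sR=20/27; mL=-20/27, mR=16/27; mL+mR=-4/27 → advance -1; mR−mL=4/3 → turn +1·90°
n=3: pose=(-2,4,W); sL=24/5, sR=120/97; mL=-120/97, mR=1728/485; mL+mR=1128/485 → advance +1; mR−mL=24/5 → turn +1·90°
n=4: pose=(-3,4,S); sL=3/2, sR=6; mL=-6, mR=-9/2; mL+mR=-21/2 → advance -1; mR−mL=3/2 → turn +1·90°
n=5: pose=(-3,5,E); sL=120/149, sR=24/13; mL=-24/13, mR=-2016/1937; mL+mR=-5592/1937 → advance -1; mR−mL=120/149 → turn +1·90°
n=6: pose=(-4,5,N); sL=60/41, sR=12/13; mL=-12/13, mR=288/533; mL+mR=-204/533 → advance -1; mR−mL=60/41 → turn +1·90°
n=7: pose=(-4,4,W); sL=120/13, sR=24/17; mL=-24/17, mR=1728/221; mL+mR=1416/221 → advance +1; mR−mL=120/13 → turn +1·90°

0 30/29 15/4 -15/4 -315/116 -1 4 S
1 120/181 120/97 -120/97 -10080/17557 -1 5 E
2 4/3 20/27 -20/27 16/27 -2 5 N
3 24/5 120/97 -120/97 1728/485 -2 4 W
4 3/2 6 -6 -9/2 -3 4 S
5 120/149 24/13 -24/13 -2016/1937 -3 5 E
6 60/41 12/13 -12/13 288/533 -4 5 N
7 120/13 24/17 -24/17 1728/221 -4 4 W
final -5 4 S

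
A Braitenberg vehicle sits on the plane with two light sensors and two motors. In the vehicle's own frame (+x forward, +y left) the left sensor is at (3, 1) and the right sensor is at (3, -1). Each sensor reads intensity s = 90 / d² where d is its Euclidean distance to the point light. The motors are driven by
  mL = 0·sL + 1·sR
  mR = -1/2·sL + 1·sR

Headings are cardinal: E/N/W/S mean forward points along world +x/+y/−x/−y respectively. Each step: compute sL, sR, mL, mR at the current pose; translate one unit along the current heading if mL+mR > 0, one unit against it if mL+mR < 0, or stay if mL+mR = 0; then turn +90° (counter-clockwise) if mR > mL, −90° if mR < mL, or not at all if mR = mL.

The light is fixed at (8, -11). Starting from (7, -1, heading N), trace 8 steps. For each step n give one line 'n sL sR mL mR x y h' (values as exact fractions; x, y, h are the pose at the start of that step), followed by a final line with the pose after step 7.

n=0: pose=(7,-1,N); sL=90/173, sR=90/169; mL=90/169, mR=7965/29237; mL+mR=23535/29237 → advance +1; mR−mL=-45/173 → turn -1·90°
n=1: pose=(7,0,E); sL=45/74, sR=45/52; mL=45/52, mR=270/481; mL+mR=2745/1924 → advance +1; mR−mL=-45/148 → turn -1·90°
n=2: pose=(8,0,S); sL=18/13, sR=18/13; mL=18/13, mR=9/13; mL+mR=27/13 → advance +1; mR−mL=-9/13 → turn -1·90°
n=3: pose=(8,-1,W); sL=1, sR=9/13; mL=9/13, mR=5/26; mL+mR=23/26 → advance +1; mR−mL=-1/2 → turn -1·90°
n=4: pose=(7,-1,N); sL=90/173, sR=90/169; mL=90/169, mR=7965/29237; mL+mR=23535/29237 → advance +1; mR−mL=-45/173 → turn -1·90°
n=5: pose=(7,0,E); sL=45/74, sR=45/52; mL=45/52, mR=270/481; mL+mR=2745/1924 → advance +1; mR−mL=-45/148 → turn -1·90°
n=6: pose=(8,0,S); sL=18/13, sR=18/13; mL=18/13, mR=9/13; mL+mR=27/13 → advance +1; mR−mL=-9/13 → turn -1·90°
n=7: pose=(8,-1,W); sL=1, sR=9/13; mL=9/13, mR=5/26; mL+mR=23/26 → advance +1; mR−mL=-1/2 → turn -1·90°

0 90/173 90/169 90/169 7965/29237 7 -1 N
1 45/74 45/52 45/52 270/481 7 0 E
2 18/13 18/13 18/13 9/13 8 0 S
3 1 9/13 9/13 5/26 8 -1 W
4 90/173 90/169 90/169 7965/29237 7 -1 N
5 45/74 45/52 45/52 270/481 7 0 E
6 18/13 18/13 18/13 9/13 8 0 S
7 1 9/13 9/13 5/26 8 -1 W
final 7 -1 N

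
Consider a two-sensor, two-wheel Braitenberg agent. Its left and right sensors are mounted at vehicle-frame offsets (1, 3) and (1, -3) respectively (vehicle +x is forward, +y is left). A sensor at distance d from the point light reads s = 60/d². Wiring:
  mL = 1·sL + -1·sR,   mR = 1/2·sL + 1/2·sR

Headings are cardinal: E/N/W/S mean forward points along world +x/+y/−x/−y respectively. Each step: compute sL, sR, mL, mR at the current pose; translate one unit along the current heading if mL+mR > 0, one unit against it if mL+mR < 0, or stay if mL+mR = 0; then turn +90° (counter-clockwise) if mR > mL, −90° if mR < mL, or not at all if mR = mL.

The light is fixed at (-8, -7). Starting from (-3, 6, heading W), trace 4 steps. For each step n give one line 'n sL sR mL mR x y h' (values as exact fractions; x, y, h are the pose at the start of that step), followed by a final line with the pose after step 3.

0 15/29 15/68 585/1972 1455/3944 -3 6 W
1 60/193 12/29 -576/5597 2028/5597 -4 6 S
2 6/25 30/53 -432/1325 534/1325 -4 5 E
3 60/173 60/233 3600/40309 12180/40309 -3 5 N
final -3 6 W

n=0: pose=(-3,6,W); sL=15/29, sR=15/68; mL=585/1972, mR=1455/3944; mL+mR=2625/3944 → advance +1; mR−mL=285/3944 → turn +1·90°
n=1: pose=(-4,6,S); sL=60/193, sR=12/29; mL=-576/5597, mR=2028/5597; mL+mR=1452/5597 → advance +1; mR−mL=2604/5597 → turn +1·90°
n=2: pose=(-4,5,E); sL=6/25, sR=30/53; mL=-432/1325, mR=534/1325; mL+mR=102/1325 → advance +1; mR−mL=966/1325 → turn +1·90°
n=3: pose=(-3,5,N); sL=60/173, sR=60/233; mL=3600/40309, mR=12180/40309; mL+mR=15780/40309 → advance +1; mR−mL=8580/40309 → turn +1·90°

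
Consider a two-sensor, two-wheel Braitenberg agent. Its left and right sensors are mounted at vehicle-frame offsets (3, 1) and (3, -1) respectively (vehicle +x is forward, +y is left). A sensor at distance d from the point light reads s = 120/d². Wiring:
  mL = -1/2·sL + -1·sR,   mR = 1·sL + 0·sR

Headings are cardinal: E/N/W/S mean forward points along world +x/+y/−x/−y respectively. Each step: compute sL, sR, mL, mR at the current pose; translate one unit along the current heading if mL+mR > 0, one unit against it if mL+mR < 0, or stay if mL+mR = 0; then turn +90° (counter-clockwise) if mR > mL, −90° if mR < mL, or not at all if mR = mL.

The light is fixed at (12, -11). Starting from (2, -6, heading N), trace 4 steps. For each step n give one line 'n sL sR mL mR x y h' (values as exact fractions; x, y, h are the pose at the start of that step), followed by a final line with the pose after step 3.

n=0: pose=(2,-6,N); sL=24/37, sR=24/29; mL=-1236/1073, mR=24/37; mL+mR=-540/1073 → advance -1; mR−mL=1932/1073 → turn +1·90°
n=1: pose=(2,-7,W); sL=60/89, sR=60/97; mL=-8250/8633, mR=60/89; mL+mR=-2430/8633 → advance -1; mR−mL=14070/8633 → turn +1·90°
n=2: pose=(3,-7,S); sL=24/13, sR=120/101; mL=-2772/1313, mR=24/13; mL+mR=-348/1313 → advance -1; mR−mL=5196/1313 → turn +1·90°
n=3: pose=(3,-6,E); sL=5/3, sR=30/13; mL=-245/78, mR=5/3; mL+mR=-115/78 → advance -1; mR−mL=125/26 → turn +1·90°

0 24/37 24/29 -1236/1073 24/37 2 -6 N
1 60/89 60/97 -8250/8633 60/89 2 -7 W
2 24/13 120/101 -2772/1313 24/13 3 -7 S
3 5/3 30/13 -245/78 5/3 3 -6 E
final 2 -6 N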